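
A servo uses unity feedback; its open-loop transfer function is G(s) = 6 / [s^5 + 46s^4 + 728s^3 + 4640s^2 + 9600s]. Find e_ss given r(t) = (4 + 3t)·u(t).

The denominator has no term below 9600s — 1 pole at s=0, type 1. Treating each term separately:
  • 4: tracked with zero error.
  • 3t: e_ss = 3/K_v with K_v=1/1600 → 4800.
Total e_ss = 4800.

4800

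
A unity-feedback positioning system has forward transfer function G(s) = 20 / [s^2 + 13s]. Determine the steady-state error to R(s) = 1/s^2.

0.65

Lowest-order denominator term is 13s, so the open loop has 1 pole at the origin → type 1 system.
K_v = lim_{s→0} s·G(s) = 20 / 13 = 20/13.
e_ss = 1/K_v = 1/(20/13) = 0.65.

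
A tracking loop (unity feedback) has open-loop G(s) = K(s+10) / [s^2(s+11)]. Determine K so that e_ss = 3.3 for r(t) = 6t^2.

4

G(s) has two factors of s in the denominator, so the system is type 2.
K_a = lim_{s→0} s^2·G(s) = K·10 / (11) = (10/11)·K.
e_ss = 12/K_a = 3.3 ⇒ K_a = 40/11 ⇒ K = (40/11)/(10/11) = 4.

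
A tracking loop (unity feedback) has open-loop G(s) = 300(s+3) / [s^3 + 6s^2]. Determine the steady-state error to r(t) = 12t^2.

0.16

The denominator has no term below 6s^2 — 2 poles at s=0, type 2.
K_a = lim_{s→0} s^2·G(s) = 300·3 / 6 = 150.
r(t) = 12t^2 gives R(s) = 24/s^3.
e_ss = 24/K_a = 24/150 = 0.16.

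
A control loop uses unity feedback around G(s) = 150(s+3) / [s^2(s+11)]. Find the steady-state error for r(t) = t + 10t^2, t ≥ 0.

22/45

System type = 2 (two poles at s=0). Treating each term separately:
  • t: tracked with zero error.
  • 10t^2: e_ss = 20/K_a with K_a=450/11 → 22/45.
Total e_ss = 22/45.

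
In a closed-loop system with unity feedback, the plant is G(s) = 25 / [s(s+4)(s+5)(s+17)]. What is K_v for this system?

5/68

The open loop has one pole at the origin → type 1 system.
K_v = lim_{s→0} s·G(s) = 25 / (4·5·17) = 5/68.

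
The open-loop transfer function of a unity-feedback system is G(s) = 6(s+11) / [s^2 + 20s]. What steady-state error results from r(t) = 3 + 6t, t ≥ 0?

20/11

The denominator has no term below 20s — 1 pole at s=0, type 1. Treating each term separately:
  • 3: tracked with zero error.
  • 6t: e_ss = 6/K_v with K_v=3.3 → 20/11.
Total e_ss = 20/11.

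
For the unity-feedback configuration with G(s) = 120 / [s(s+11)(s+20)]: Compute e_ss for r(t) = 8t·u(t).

44/3

System type = 1 (one pole at s=0).
K_v = lim_{s→0} s·G(s) = 120 / (11·20) = 6/11.
e_ss = 8/K_v = 8/(6/11) = 44/3.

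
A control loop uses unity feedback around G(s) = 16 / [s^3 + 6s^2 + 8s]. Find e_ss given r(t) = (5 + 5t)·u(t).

2.5

Lowest-order denominator term is 8s, so the open loop has 1 pole at the origin → type 1 system. Taking each input component in turn:
  • 5: tracked with zero error.
  • 5t: e_ss = 5/K_v with K_v=2 → 2.5.
Total e_ss = 2.5.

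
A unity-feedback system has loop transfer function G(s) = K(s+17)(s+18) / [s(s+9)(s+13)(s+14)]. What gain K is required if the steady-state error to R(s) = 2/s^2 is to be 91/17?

The open loop has one pole at the origin → type 1 system.
K_v = lim_{s→0} s·G(s) = K·17·18 / (9·13·14) = (17/91)·K.
e_ss = 2/K_v = 91/17 ⇒ K_v = 34/91 ⇒ K = (34/91)/(17/91) = 2.

2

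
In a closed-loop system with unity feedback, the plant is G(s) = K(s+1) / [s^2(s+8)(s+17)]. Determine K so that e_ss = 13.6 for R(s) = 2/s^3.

20

G(s) has two factors of s in the denominator, so the system is type 2.
K_a = lim_{s→0} s^2·G(s) = K·1 / (8·17) = (1/136)·K.
e_ss = 2/K_a = 13.6 ⇒ K_a = 5/34 ⇒ K = (5/34)/(1/136) = 20.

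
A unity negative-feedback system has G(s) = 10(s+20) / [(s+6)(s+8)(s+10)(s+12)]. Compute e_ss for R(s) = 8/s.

1152/149

G(s) has no factors of s in the denominator, so the system is type 0.
K_p = lim_{s→0} G(s) = 10·20 / (6·8·10·12) = 5/144.
e_ss = 8/(1 + K_p) = 8/(149/144) = 1152/149.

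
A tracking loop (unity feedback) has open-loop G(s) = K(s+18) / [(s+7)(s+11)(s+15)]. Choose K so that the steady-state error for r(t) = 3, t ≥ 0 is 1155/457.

12

G(s) has no factors of s in the denominator, so the system is type 0.
K_p = lim_{s→0} G(s) = K·18 / (7·11·15) = (6/385)·K.
e_ss = 3/(1 + K_p) = 1155/457 ⇒ 1 + (6/385)·K = 457/385 ⇒ K = 12.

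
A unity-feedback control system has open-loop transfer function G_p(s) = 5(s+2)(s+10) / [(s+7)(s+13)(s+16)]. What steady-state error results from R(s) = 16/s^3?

No free integrators in G_p(s): this is a type 0 system.
For a type-0 system K_a = 0, so e_ss to a parabolic input is unbounded.

infinity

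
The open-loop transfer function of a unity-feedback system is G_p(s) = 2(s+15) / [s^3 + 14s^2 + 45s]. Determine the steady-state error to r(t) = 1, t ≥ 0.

0

The denominator has no term below 45s — 1 pole at s=0, type 1.
A type-1 system has K_p = ∞, so it tracks a step input with zero steady-state error.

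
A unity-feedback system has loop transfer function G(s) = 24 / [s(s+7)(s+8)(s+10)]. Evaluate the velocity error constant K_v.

System type = 1 (one pole at s=0).
K_v = lim_{s→0} s·G(s) = 24 / (7·8·10) = 3/70.

3/70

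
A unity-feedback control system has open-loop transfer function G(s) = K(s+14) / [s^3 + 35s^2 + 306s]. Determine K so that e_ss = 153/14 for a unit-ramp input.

2

Lowest-order denominator term is 306s, so the open loop has 1 pole at the origin → type 1 system.
K_v = lim_{s→0} s·G(s) = K·14 / 306 = (7/153)·K.
e_ss = 1/K_v = 153/14 ⇒ K_v = 14/153 ⇒ K = (14/153)/(7/153) = 2.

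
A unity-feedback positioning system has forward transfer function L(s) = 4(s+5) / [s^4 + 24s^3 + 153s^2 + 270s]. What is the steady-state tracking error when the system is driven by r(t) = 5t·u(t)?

Lowest-order denominator term is 270s, so the open loop has 1 pole at the origin → type 1 system.
K_v = lim_{s→0} s·L(s) = 4·5 / 270 = 2/27.
e_ss = 5/K_v = 5/(2/27) = 67.5.

67.5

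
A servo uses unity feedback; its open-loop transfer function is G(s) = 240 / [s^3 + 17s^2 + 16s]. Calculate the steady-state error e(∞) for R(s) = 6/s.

0

The denominator has no term below 16s — 1 pole at s=0, type 1.
K_p = ∞ for a type-1 system; e_ss to a step is zero.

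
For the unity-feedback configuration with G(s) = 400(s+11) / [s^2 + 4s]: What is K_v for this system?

1100

The denominator has no term below 4s — 1 pole at s=0, type 1.
K_v = lim_{s→0} s·G(s) = 400·11 / 4 = 1100.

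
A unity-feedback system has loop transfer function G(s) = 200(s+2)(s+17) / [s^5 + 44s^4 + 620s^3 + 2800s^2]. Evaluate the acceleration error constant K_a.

17/7

Factoring s^2 from the denominator leaves a polynomial with constant term 2800, so the system is type 2.
K_a = lim_{s→0} s^2·G(s) = 200·2·17 / 2800 = 17/7.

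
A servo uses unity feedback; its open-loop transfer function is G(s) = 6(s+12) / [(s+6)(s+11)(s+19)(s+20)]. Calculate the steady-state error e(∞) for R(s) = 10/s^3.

infinity

G(s) has no factors of s in the denominator, so the system is type 0.
For a type-0 system K_a = 0, so e_ss to a parabolic input is unbounded.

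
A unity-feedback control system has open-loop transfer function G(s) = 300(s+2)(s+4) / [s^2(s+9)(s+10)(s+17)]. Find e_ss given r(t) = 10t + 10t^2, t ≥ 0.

Two free integrators in G(s): this is a type 2 system. Taking each input component in turn:
  • 10t: tracked with zero error.
  • 10t^2: e_ss = 20/K_a with K_a=80/51 → 12.75.
Total e_ss = 12.75.

12.75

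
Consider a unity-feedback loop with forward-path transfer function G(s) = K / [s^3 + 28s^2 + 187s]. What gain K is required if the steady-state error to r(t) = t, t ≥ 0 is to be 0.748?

250

The denominator has no term below 187s — 1 pole at s=0, type 1.
K_v = lim_{s→0} s·G(s) = K / 187 = (1/187)·K.
e_ss = 1/K_v = 0.748 ⇒ K_v = 250/187 ⇒ K = (250/187)/(1/187) = 250.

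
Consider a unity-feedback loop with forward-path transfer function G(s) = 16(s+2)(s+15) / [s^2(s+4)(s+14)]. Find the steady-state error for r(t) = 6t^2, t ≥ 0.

The open loop has two poles at the origin → type 2 system.
K_a = lim_{s→0} s^2·G(s) = 16·2·15 / (4·14) = 60/7.
r(t) = 6t^2 gives R(s) = 12/s^3.
e_ss = 12/K_a = 12/(60/7) = 1.4.

1.4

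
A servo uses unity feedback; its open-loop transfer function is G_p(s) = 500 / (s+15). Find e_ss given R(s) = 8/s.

24/103

The open loop has no poles at the origin → type 0 system.
K_p = lim_{s→0} G_p(s) = 500 / (15) = 100/3.
e_ss = 8/(1 + K_p) = 8/(103/3) = 24/103.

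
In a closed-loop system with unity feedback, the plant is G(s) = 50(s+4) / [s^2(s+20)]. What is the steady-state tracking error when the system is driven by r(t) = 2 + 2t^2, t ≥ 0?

G(s) has two factors of s in the denominator, so the system is type 2. By superposition:
  • 2: tracked with zero error.
  • 2t^2: e_ss = 4/K_a with K_a=10 → 0.4.
Total e_ss = 0.4.

0.4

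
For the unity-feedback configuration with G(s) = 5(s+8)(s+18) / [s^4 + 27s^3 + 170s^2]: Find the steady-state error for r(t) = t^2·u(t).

Lowest-order denominator term is 170s^2, so the open loop has 2 poles at the origin → type 2 system.
K_a = lim_{s→0} s^2·G(s) = 5·8·18 / 170 = 72/17.
r(t) = t^2 gives R(s) = 2/s^3.
e_ss = 2/K_a = 2/(72/17) = 17/36.

17/36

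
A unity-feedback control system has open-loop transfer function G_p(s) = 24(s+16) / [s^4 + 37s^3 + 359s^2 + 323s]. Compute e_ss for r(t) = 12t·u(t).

The denominator has no term below 323s — 1 pole at s=0, type 1.
K_v = lim_{s→0} s·G_p(s) = 24·16 / 323 = 384/323.
e_ss = 12/K_v = 12/(384/323) = 323/32.

323/32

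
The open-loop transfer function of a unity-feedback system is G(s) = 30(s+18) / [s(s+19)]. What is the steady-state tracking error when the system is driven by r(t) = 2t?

System type = 1 (one pole at s=0).
K_v = lim_{s→0} s·G(s) = 30·18 / (19) = 540/19.
e_ss = 2/K_v = 2/(540/19) = 19/270.

19/270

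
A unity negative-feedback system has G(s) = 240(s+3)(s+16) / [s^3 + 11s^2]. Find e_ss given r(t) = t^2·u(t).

11/5760

Lowest-order denominator term is 11s^2, so the open loop has 2 poles at the origin → type 2 system.
K_a = lim_{s→0} s^2·G(s) = 240·3·16 / 11 = 11520/11.
r(t) = t^2 gives R(s) = 2/s^3.
e_ss = 2/K_a = 2/(11520/11) = 11/5760.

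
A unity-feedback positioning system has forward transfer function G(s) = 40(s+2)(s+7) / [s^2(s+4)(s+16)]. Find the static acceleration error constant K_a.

System type = 2 (two poles at s=0).
K_a = lim_{s→0} s^2·G(s) = 40·2·7 / (4·16) = 8.75.

8.75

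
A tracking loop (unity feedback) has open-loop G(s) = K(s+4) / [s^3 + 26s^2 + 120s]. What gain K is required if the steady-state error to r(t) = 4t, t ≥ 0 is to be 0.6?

200

The denominator has no term below 120s — 1 pole at s=0, type 1.
K_v = lim_{s→0} s·G(s) = K·4 / 120 = (1/30)·K.
e_ss = 4/K_v = 0.6 ⇒ K_v = 20/3 ⇒ K = (20/3)/(1/30) = 200.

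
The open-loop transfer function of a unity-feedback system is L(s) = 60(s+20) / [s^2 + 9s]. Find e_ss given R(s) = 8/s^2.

0.06

Factoring s from the denominator leaves a polynomial with constant term 9, so the system is type 1.
K_v = lim_{s→0} s·L(s) = 60·20 / 9 = 400/3.
e_ss = 8/K_v = 8/(400/3) = 0.06.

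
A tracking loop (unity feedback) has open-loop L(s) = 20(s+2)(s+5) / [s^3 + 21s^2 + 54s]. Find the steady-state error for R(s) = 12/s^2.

Factoring s from the denominator leaves a polynomial with constant term 54, so the system is type 1.
K_v = lim_{s→0} s·L(s) = 20·2·5 / 54 = 100/27.
e_ss = 12/K_v = 12/(100/27) = 3.24.

3.24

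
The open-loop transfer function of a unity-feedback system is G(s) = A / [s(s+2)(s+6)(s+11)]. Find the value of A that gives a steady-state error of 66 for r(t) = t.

2

The open loop has one pole at the origin → type 1 system.
K_v = lim_{s→0} s·G(s) = A / (2·6·11) = (1/132)·A.
e_ss = 1/K_v = 66 ⇒ K_v = 1/66 ⇒ A = (1/66)/(1/132) = 2.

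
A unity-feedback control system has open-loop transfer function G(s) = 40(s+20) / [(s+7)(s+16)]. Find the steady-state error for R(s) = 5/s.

35/57

G(s) has no factors of s in the denominator, so the system is type 0.
K_p = lim_{s→0} G(s) = 40·20 / (7·16) = 50/7.
e_ss = 5/(1 + K_p) = 5/(57/7) = 35/57.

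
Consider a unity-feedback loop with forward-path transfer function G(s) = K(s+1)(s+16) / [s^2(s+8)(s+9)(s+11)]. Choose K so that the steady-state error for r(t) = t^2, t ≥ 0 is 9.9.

10

The open loop has two poles at the origin → type 2 system.
K_a = lim_{s→0} s^2·G(s) = K·1·16 / (8·9·11) = (2/99)·K.
e_ss = 2/K_a = 9.9 ⇒ K_a = 20/99 ⇒ K = (20/99)/(2/99) = 10.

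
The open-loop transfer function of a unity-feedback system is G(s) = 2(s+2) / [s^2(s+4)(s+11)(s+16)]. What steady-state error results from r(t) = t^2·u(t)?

Two free integrators in G(s): this is a type 2 system.
K_a = lim_{s→0} s^2·G(s) = 2·2 / (4·11·16) = 1/176.
r(t) = t^2 gives R(s) = 2/s^3.
e_ss = 2/K_a = 2/(1/176) = 352.

352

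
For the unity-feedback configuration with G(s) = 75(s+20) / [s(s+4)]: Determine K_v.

375

One free integrator in G(s): this is a type 1 system.
K_v = lim_{s→0} s·G(s) = 75·20 / (4) = 375.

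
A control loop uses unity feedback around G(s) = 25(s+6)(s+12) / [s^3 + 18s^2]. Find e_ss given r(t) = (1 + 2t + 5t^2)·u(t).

0.1

Lowest-order denominator term is 18s^2, so the open loop has 2 poles at the origin → type 2 system. Taking each input component in turn:
  • 1: tracked with zero error.
  • 2t: tracked with zero error.
  • 5t^2: e_ss = 10/K_a with K_a=100 → 0.1.
Total e_ss = 0.1.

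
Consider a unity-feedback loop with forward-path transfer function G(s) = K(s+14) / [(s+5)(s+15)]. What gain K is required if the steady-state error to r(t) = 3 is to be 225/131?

4

The open loop has no poles at the origin → type 0 system.
K_p = lim_{s→0} G(s) = K·14 / (5·15) = (14/75)·K.
e_ss = 3/(1 + K_p) = 225/131 ⇒ 1 + (14/75)·K = 131/75 ⇒ K = 4.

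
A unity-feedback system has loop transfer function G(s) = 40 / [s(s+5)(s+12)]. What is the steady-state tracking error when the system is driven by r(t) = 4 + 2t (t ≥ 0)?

G(s) has one factor of s in the denominator, so the system is type 1. Treating each term separately:
  • 4: tracked with zero error.
  • 2t: e_ss = 2/K_v with K_v=2/3 → 3.
Total e_ss = 3.

3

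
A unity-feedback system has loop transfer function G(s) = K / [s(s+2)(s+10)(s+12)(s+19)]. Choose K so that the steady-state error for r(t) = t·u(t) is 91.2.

50

The open loop has one pole at the origin → type 1 system.
K_v = lim_{s→0} s·G(s) = K / (2·10·12·19) = (1/4560)·K.
e_ss = 1/K_v = 91.2 ⇒ K_v = 5/456 ⇒ K = (5/456)/(1/4560) = 50.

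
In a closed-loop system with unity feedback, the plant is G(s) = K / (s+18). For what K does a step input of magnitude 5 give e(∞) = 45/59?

No free integrators in G(s): this is a type 0 system.
K_p = lim_{s→0} G(s) = K / (18) = (1/18)·K.
e_ss = 5/(1 + K_p) = 45/59 ⇒ 1 + (1/18)·K = 59/9 ⇒ K = 100.

100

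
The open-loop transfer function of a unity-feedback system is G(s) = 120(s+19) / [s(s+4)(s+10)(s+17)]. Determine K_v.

One free integrator in G(s): this is a type 1 system.
K_v = lim_{s→0} s·G(s) = 120·19 / (4·10·17) = 57/17.

57/17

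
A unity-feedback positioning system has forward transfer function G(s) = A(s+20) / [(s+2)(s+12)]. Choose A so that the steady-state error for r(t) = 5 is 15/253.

100

System type = 0 (no poles at s=0).
K_p = lim_{s→0} G(s) = A·20 / (2·12) = (5/6)·A.
e_ss = 5/(1 + K_p) = 15/253 ⇒ 1 + (5/6)·A = 253/3 ⇒ A = 100.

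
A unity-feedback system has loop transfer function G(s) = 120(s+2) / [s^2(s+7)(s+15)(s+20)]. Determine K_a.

4/35

Two free integrators in G(s): this is a type 2 system.
K_a = lim_{s→0} s^2·G(s) = 120·2 / (7·15·20) = 4/35.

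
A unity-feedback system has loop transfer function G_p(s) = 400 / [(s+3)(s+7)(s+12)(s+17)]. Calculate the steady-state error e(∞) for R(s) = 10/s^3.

infinity

No free integrators in G_p(s): this is a type 0 system.
K_a = lim_{s→0} s^2·G_p(s) = 0; the steady-state error to this parabolic input grows without bound.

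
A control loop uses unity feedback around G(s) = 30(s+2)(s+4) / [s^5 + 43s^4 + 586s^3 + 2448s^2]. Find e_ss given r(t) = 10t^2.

204

The denominator has no term below 2448s^2 — 2 poles at s=0, type 2.
K_a = lim_{s→0} s^2·G(s) = 30·2·4 / 2448 = 5/51.
r(t) = 10t^2 gives R(s) = 20/s^3.
e_ss = 20/K_a = 20/(5/51) = 204.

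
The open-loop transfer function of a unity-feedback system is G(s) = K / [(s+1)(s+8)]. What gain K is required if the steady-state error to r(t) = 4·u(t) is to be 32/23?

15

System type = 0 (no poles at s=0).
K_p = lim_{s→0} G(s) = K / (1·8) = 0.125·K.
e_ss = 4/(1 + K_p) = 32/23 ⇒ 1 + 0.125·K = 2.875 ⇒ K = 15.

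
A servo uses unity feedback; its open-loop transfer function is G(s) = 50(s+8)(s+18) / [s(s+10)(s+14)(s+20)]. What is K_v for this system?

18/7

The open loop has one pole at the origin → type 1 system.
K_v = lim_{s→0} s·G(s) = 50·8·18 / (10·14·20) = 18/7.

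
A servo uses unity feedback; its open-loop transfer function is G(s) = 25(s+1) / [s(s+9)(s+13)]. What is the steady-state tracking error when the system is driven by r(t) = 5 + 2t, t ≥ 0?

9.36

One free integrator in G(s): this is a type 1 system. Taking each input component in turn:
  • 5: tracked with zero error.
  • 2t: e_ss = 2/K_v with K_v=25/117 → 9.36.
Total e_ss = 9.36.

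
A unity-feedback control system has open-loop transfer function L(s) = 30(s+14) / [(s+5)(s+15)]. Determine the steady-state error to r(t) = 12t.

infinity

L(s) has no factors of s in the denominator, so the system is type 0.
K_v = lim_{s→0} s·L(s) = 0; the steady-state error to this ramp input grows without bound.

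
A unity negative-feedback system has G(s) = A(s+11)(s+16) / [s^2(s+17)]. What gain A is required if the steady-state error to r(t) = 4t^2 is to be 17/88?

4

The open loop has two poles at the origin → type 2 system.
K_a = lim_{s→0} s^2·G(s) = A·11·16 / (17) = (176/17)·A.
e_ss = 8/K_a = 17/88 ⇒ K_a = 704/17 ⇒ A = (704/17)/(176/17) = 4.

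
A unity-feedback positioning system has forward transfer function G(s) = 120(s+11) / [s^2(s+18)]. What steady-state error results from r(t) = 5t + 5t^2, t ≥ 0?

System type = 2 (two poles at s=0). Taking each input component in turn:
  • 5t: tracked with zero error.
  • 5t^2: e_ss = 10/K_a with K_a=220/3 → 3/22.
Total e_ss = 3/22.

3/22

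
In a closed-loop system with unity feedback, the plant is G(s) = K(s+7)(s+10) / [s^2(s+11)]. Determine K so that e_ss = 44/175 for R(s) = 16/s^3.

10

Two free integrators in G(s): this is a type 2 system.
K_a = lim_{s→0} s^2·G(s) = K·7·10 / (11) = (70/11)·K.
e_ss = 16/K_a = 44/175 ⇒ K_a = 700/11 ⇒ K = (700/11)/(70/11) = 10.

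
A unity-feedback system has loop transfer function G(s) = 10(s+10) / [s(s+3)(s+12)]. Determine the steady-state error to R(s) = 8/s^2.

2.88

The open loop has one pole at the origin → type 1 system.
K_v = lim_{s→0} s·G(s) = 10·10 / (3·12) = 25/9.
e_ss = 8/K_v = 8/(25/9) = 2.88.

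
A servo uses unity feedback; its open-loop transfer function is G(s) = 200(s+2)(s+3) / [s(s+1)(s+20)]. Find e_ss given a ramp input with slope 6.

0.1

G(s) has one factor of s in the denominator, so the system is type 1.
K_v = lim_{s→0} s·G(s) = 200·2·3 / (1·20) = 60.
e_ss = 6/K_v = 6/60 = 0.1.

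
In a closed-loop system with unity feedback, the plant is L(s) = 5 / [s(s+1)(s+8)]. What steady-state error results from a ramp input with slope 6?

9.6

System type = 1 (one pole at s=0).
K_v = lim_{s→0} s·L(s) = 5 / (1·8) = 0.625.
e_ss = 6/K_v = 6/0.625 = 9.6.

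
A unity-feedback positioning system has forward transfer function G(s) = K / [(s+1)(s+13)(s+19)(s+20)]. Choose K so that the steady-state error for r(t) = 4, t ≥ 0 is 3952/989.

G(s) has no factors of s in the denominator, so the system is type 0.
K_p = lim_{s→0} G(s) = K / (1·13·19·20) = (1/4940)·K.
e_ss = 4/(1 + K_p) = 3952/989 ⇒ 1 + (1/4940)·K = 989/988 ⇒ K = 5.

5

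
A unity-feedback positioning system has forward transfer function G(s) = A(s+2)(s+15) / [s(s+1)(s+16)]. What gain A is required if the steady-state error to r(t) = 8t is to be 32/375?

System type = 1 (one pole at s=0).
K_v = lim_{s→0} s·G(s) = A·2·15 / (1·16) = 1.875·A.
e_ss = 8/K_v = 32/375 ⇒ K_v = 93.75 ⇒ A = 93.75/1.875 = 50.

50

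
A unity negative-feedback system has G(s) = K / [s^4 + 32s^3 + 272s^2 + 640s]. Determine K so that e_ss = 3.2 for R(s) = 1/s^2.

200

The denominator has no term below 640s — 1 pole at s=0, type 1.
K_v = lim_{s→0} s·G(s) = K / 640 = (1/640)·K.
e_ss = 1/K_v = 3.2 ⇒ K_v = 0.3125 ⇒ K = 0.3125/(1/640) = 200.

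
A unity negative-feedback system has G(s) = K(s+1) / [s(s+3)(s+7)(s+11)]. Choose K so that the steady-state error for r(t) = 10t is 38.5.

60

One free integrator in G(s): this is a type 1 system.
K_v = lim_{s→0} s·G(s) = K·1 / (3·7·11) = (1/231)·K.
e_ss = 10/K_v = 38.5 ⇒ K_v = 20/77 ⇒ K = (20/77)/(1/231) = 60.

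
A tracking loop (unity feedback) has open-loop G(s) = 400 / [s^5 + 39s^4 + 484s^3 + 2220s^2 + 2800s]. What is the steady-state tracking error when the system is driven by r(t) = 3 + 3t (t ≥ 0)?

21

Lowest-order denominator term is 2800s, so the open loop has 1 pole at the origin → type 1 system. By superposition:
  • 3: tracked with zero error.
  • 3t: e_ss = 3/K_v with K_v=1/7 → 21.
Total e_ss = 21.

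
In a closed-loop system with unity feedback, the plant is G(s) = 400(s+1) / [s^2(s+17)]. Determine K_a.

400/17

System type = 2 (two poles at s=0).
K_a = lim_{s→0} s^2·G(s) = 400·1 / (17) = 400/17.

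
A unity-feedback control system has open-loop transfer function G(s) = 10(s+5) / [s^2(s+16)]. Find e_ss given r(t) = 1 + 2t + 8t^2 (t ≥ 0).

5.12

Two free integrators in G(s): this is a type 2 system. Treating each term separately:
  • 1: tracked with zero error.
  • 2t: tracked with zero error.
  • 8t^2: e_ss = 16/K_a with K_a=3.125 → 5.12.
Total e_ss = 5.12.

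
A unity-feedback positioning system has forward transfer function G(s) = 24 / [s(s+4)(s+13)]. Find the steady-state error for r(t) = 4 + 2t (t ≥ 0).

System type = 1 (one pole at s=0). By superposition:
  • 4: tracked with zero error.
  • 2t: e_ss = 2/K_v with K_v=6/13 → 13/3.
Total e_ss = 13/3.

13/3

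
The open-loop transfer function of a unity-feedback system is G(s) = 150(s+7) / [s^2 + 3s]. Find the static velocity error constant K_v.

350

The denominator has no term below 3s — 1 pole at s=0, type 1.
K_v = lim_{s→0} s·G(s) = 150·7 / 3 = 350.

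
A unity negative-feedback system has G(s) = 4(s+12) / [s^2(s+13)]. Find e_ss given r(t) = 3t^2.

1.625

Two free integrators in G(s): this is a type 2 system.
K_a = lim_{s→0} s^2·G(s) = 4·12 / (13) = 48/13.
r(t) = 3t^2 gives R(s) = 6/s^3.
e_ss = 6/K_a = 6/(48/13) = 1.625.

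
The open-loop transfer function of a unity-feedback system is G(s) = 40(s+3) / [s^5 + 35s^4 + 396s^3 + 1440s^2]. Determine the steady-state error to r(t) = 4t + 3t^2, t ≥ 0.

72

Lowest-order denominator term is 1440s^2, so the open loop has 2 poles at the origin → type 2 system. Treating each term separately:
  • 4t: tracked with zero error.
  • 3t^2: e_ss = 6/K_a with K_a=1/12 → 72.
Total e_ss = 72.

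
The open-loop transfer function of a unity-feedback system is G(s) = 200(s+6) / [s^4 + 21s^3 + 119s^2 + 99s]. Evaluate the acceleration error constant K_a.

The denominator has no term below 99s — 1 pole at s=0, type 1.
K_a = lim_{s→0} s^2·G(s) = 0 (the extra factor of s kills the finite limit).

0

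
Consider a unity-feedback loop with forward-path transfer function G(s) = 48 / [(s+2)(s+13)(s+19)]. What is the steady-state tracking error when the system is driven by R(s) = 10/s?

2470/271

G(s) has no factors of s in the denominator, so the system is type 0.
K_p = lim_{s→0} G(s) = 48 / (2·13·19) = 24/247.
e_ss = 10/(1 + K_p) = 10/(271/247) = 2470/271.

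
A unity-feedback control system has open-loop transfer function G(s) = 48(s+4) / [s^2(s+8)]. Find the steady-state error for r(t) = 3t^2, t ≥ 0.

0.25

G(s) has two factors of s in the denominator, so the system is type 2.
K_a = lim_{s→0} s^2·G(s) = 48·4 / (8) = 24.
r(t) = 3t^2 gives R(s) = 6/s^3.
e_ss = 6/K_a = 6/24 = 0.25.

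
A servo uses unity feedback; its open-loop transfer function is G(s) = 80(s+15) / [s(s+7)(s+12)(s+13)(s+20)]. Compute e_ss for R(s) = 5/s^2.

91

G(s) has one factor of s in the denominator, so the system is type 1.
K_v = lim_{s→0} s·G(s) = 80·15 / (7·12·13·20) = 5/91.
e_ss = 5/K_v = 5/(5/91) = 91.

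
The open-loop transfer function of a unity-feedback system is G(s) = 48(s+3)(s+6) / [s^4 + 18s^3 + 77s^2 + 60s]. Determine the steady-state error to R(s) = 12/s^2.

Factoring s from the denominator leaves a polynomial with constant term 60, so the system is type 1.
K_v = lim_{s→0} s·G(s) = 48·3·6 / 60 = 14.4.
e_ss = 12/K_v = 12/14.4 = 5/6.

5/6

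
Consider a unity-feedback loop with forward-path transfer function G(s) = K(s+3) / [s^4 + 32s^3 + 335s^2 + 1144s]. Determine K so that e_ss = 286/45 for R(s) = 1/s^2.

60

The denominator has no term below 1144s — 1 pole at s=0, type 1.
K_v = lim_{s→0} s·G(s) = K·3 / 1144 = (3/1144)·K.
e_ss = 1/K_v = 286/45 ⇒ K_v = 45/286 ⇒ K = (45/286)/(3/1144) = 60.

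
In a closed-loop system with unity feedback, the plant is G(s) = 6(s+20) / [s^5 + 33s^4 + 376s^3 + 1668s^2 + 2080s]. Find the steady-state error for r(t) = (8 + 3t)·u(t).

Lowest-order denominator term is 2080s, so the open loop has 1 pole at the origin → type 1 system. Treating each term separately:
  • 8: tracked with zero error.
  • 3t: e_ss = 3/K_v with K_v=3/52 → 52.
Total e_ss = 52.

52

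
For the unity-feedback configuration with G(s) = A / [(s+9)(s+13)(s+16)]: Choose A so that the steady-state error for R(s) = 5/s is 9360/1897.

25

No free integrators in G(s): this is a type 0 system.
K_p = lim_{s→0} G(s) = A / (9·13·16) = (1/1872)·A.
e_ss = 5/(1 + K_p) = 9360/1897 ⇒ 1 + (1/1872)·A = 1897/1872 ⇒ A = 25.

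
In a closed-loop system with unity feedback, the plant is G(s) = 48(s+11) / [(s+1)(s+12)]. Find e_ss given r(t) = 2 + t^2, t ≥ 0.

infinity

System type = 0 (no poles at s=0). Taking each input component in turn:
  • 2: e_ss = 2/(1+K_p) with K_p=44 → 2/45.
  • t^2: a type-0 system cannot track it, e_ss → ∞.
The unbounded component dominates.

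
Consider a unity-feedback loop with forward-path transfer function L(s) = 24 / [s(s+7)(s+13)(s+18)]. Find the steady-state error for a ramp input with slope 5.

341.25

One free integrator in L(s): this is a type 1 system.
K_v = lim_{s→0} s·L(s) = 24 / (7·13·18) = 4/273.
e_ss = 5/K_v = 5/(4/273) = 341.25.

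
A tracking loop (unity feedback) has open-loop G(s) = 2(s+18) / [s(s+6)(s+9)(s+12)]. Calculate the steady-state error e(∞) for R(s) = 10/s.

0

One free integrator in G(s): this is a type 1 system.
A type-1 system has K_p = ∞, so it tracks a step input with zero steady-state error.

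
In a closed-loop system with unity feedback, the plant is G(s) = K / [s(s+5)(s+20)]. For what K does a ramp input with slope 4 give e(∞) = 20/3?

60

System type = 1 (one pole at s=0).
K_v = lim_{s→0} s·G(s) = K / (5·20) = 0.01·K.
e_ss = 4/K_v = 20/3 ⇒ K_v = 0.6 ⇒ K = 0.6/0.01 = 60.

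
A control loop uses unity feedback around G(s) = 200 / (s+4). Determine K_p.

50

G(s) has no factors of s in the denominator, so the system is type 0.
K_p = lim_{s→0} G(s) = 200 / (4) = 50.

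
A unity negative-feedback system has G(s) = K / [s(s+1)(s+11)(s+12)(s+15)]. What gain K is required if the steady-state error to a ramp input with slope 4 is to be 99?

80

The open loop has one pole at the origin → type 1 system.
K_v = lim_{s→0} s·G(s) = K / (1·11·12·15) = (1/1980)·K.
e_ss = 4/K_v = 99 ⇒ K_v = 4/99 ⇒ K = (4/99)/(1/1980) = 80.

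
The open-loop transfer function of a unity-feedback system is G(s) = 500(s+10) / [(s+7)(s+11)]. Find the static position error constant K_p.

No free integrators in G(s): this is a type 0 system.
K_p = lim_{s→0} G(s) = 500·10 / (7·11) = 5000/77.

5000/77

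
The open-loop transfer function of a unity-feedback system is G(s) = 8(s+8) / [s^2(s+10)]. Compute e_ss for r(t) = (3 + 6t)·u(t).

0

System type = 2 (two poles at s=0). By superposition:
  • 3: tracked with zero error.
  • 6t: tracked with zero error.
Total e_ss = 0.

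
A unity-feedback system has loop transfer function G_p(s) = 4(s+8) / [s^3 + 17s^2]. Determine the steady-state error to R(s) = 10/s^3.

Lowest-order denominator term is 17s^2, so the open loop has 2 poles at the origin → type 2 system.
K_a = lim_{s→0} s^2·G_p(s) = 4·8 / 17 = 32/17.
r(t) = 5t^2 gives R(s) = 10/s^3.
e_ss = 10/K_a = 10/(32/17) = 5.3125.

5.3125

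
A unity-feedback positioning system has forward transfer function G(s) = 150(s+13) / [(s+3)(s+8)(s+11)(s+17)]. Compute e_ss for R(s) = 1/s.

748/1073

System type = 0 (no poles at s=0).
K_p = lim_{s→0} G(s) = 150·13 / (3·8·11·17) = 325/748.
e_ss = 1/(1 + K_p) = 1/(1073/748) = 748/1073.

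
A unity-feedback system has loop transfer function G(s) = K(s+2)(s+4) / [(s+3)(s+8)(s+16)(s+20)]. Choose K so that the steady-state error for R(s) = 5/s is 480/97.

10

G(s) has no factors of s in the denominator, so the system is type 0.
K_p = lim_{s→0} G(s) = K·2·4 / (3·8·16·20) = (1/960)·K.
e_ss = 5/(1 + K_p) = 480/97 ⇒ 1 + (1/960)·K = 97/96 ⇒ K = 10.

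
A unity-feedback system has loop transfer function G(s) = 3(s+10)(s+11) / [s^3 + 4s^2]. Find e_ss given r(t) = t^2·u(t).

The denominator has no term below 4s^2 — 2 poles at s=0, type 2.
K_a = lim_{s→0} s^2·G(s) = 3·10·11 / 4 = 82.5.
r(t) = t^2 gives R(s) = 2/s^3.
e_ss = 2/K_a = 2/82.5 = 4/165.

4/165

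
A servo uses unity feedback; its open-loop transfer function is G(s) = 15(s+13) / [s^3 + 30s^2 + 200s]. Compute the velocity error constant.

Factoring s from the denominator leaves a polynomial with constant term 200, so the system is type 1.
K_v = lim_{s→0} s·G(s) = 15·13 / 200 = 0.975.

0.975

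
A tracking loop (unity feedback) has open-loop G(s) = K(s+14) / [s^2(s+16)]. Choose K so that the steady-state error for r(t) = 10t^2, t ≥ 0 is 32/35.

The open loop has two poles at the origin → type 2 system.
K_a = lim_{s→0} s^2·G(s) = K·14 / (16) = 0.875·K.
e_ss = 20/K_a = 32/35 ⇒ K_a = 21.875 ⇒ K = 21.875/0.875 = 25.

25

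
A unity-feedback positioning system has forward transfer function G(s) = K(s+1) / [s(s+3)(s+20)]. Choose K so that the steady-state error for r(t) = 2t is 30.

G(s) has one factor of s in the denominator, so the system is type 1.
K_v = lim_{s→0} s·G(s) = K·1 / (3·20) = (1/60)·K.
e_ss = 2/K_v = 30 ⇒ K_v = 1/15 ⇒ K = (1/15)/(1/60) = 4.

4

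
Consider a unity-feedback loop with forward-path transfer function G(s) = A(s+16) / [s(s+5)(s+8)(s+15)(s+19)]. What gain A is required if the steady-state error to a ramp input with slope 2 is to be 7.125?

One free integrator in G(s): this is a type 1 system.
K_v = lim_{s→0} s·G(s) = A·16 / (5·8·15·19) = (2/1425)·A.
e_ss = 2/K_v = 7.125 ⇒ K_v = 16/57 ⇒ A = (16/57)/(2/1425) = 200.

200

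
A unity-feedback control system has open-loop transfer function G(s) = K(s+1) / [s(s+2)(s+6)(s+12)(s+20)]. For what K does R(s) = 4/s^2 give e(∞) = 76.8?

150

One free integrator in G(s): this is a type 1 system.
K_v = lim_{s→0} s·G(s) = K·1 / (2·6·12·20) = (1/2880)·K.
e_ss = 4/K_v = 76.8 ⇒ K_v = 5/96 ⇒ K = (5/96)/(1/2880) = 150.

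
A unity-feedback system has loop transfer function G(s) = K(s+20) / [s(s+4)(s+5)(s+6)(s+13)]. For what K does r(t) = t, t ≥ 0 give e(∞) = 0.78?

100

System type = 1 (one pole at s=0).
K_v = lim_{s→0} s·G(s) = K·20 / (4·5·6·13) = (1/78)·K.
e_ss = 1/K_v = 0.78 ⇒ K_v = 50/39 ⇒ K = (50/39)/(1/78) = 100.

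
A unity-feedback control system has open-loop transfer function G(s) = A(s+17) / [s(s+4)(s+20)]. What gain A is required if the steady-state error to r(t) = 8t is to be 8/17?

The open loop has one pole at the origin → type 1 system.
K_v = lim_{s→0} s·G(s) = A·17 / (4·20) = 0.2125·A.
e_ss = 8/K_v = 8/17 ⇒ K_v = 17 ⇒ A = 17/0.2125 = 80.

80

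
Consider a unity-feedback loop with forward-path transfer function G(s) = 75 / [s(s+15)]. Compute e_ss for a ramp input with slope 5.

1

System type = 1 (one pole at s=0).
K_v = lim_{s→0} s·G(s) = 75 / (15) = 5.
e_ss = 5/K_v = 5/5 = 1.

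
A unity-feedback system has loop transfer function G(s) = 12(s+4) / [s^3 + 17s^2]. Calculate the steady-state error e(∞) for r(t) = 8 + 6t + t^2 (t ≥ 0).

17/24

Factoring s^2 from the denominator leaves a polynomial with constant term 17, so the system is type 2. Taking each input component in turn:
  • 8: tracked with zero error.
  • 6t: tracked with zero error.
  • t^2: e_ss = 2/K_a with K_a=48/17 → 17/24.
Total e_ss = 17/24.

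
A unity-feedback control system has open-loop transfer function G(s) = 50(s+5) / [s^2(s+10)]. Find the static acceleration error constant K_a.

G(s) has two factors of s in the denominator, so the system is type 2.
K_a = lim_{s→0} s^2·G(s) = 50·5 / (10) = 25.

25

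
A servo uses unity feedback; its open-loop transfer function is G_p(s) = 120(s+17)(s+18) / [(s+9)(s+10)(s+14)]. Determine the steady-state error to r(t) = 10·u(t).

G_p(s) has no factors of s in the denominator, so the system is type 0.
K_p = lim_{s→0} G_p(s) = 120·17·18 / (9·10·14) = 204/7.
e_ss = 10/(1 + K_p) = 10/(211/7) = 70/211.

70/211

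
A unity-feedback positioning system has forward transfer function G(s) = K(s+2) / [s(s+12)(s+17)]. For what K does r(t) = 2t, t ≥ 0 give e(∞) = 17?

12

The open loop has one pole at the origin → type 1 system.
K_v = lim_{s→0} s·G(s) = K·2 / (12·17) = (1/102)·K.
e_ss = 2/K_v = 17 ⇒ K_v = 2/17 ⇒ K = (2/17)/(1/102) = 12.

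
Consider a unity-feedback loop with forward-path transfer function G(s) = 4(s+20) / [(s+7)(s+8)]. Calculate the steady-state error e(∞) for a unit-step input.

7/17

G(s) has no factors of s in the denominator, so the system is type 0.
K_p = lim_{s→0} G(s) = 4·20 / (7·8) = 10/7.
e_ss = 1/(1 + K_p) = 1/(17/7) = 7/17.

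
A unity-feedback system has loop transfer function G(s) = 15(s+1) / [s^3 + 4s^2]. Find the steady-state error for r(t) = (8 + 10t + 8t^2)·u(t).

Factoring s^2 from the denominator leaves a polynomial with constant term 4, so the system is type 2. Treating each term separately:
  • 8: tracked with zero error.
  • 10t: tracked with zero error.
  • 8t^2: e_ss = 16/K_a with K_a=3.75 → 64/15.
Total e_ss = 64/15.

64/15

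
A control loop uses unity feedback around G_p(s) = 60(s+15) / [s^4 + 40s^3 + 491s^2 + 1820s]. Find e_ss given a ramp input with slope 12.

Factoring s from the denominator leaves a polynomial with constant term 1820, so the system is type 1.
K_v = lim_{s→0} s·G_p(s) = 60·15 / 1820 = 45/91.
e_ss = 12/K_v = 12/(45/91) = 364/15.

364/15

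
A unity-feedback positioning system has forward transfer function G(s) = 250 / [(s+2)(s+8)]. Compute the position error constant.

G(s) has no factors of s in the denominator, so the system is type 0.
K_p = lim_{s→0} G(s) = 250 / (2·8) = 15.625.

15.625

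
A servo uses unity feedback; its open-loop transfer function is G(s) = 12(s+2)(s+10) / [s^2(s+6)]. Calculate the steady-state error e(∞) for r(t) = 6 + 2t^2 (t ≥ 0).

The open loop has two poles at the origin → type 2 system. Taking each input component in turn:
  • 6: tracked with zero error.
  • 2t^2: e_ss = 4/K_a with K_a=40 → 0.1.
Total e_ss = 0.1.

0.1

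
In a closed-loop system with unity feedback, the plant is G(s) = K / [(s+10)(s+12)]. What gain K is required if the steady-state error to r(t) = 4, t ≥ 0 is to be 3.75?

8

G(s) has no factors of s in the denominator, so the system is type 0.
K_p = lim_{s→0} G(s) = K / (10·12) = (1/120)·K.
e_ss = 4/(1 + K_p) = 3.75 ⇒ 1 + (1/120)·K = 16/15 ⇒ K = 8.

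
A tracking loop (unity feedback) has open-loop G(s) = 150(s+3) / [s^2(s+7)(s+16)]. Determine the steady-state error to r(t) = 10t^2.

G(s) has two factors of s in the denominator, so the system is type 2.
K_a = lim_{s→0} s^2·G(s) = 150·3 / (7·16) = 225/56.
r(t) = 10t^2 gives R(s) = 20/s^3.
e_ss = 20/K_a = 20/(225/56) = 224/45.

224/45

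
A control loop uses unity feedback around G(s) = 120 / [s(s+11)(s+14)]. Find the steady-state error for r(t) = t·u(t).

77/60

One free integrator in G(s): this is a type 1 system.
K_v = lim_{s→0} s·G(s) = 120 / (11·14) = 60/77.
e_ss = 1/K_v = 1/(60/77) = 77/60.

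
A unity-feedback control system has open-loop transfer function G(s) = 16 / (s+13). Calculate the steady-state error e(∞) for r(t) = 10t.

No free integrators in G(s): this is a type 0 system.
For a type-0 system K_v = 0, so e_ss to a ramp input is unbounded.

infinity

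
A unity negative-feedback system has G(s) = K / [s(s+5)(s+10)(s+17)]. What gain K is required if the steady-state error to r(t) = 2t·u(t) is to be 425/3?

12

One free integrator in G(s): this is a type 1 system.
K_v = lim_{s→0} s·G(s) = K / (5·10·17) = (1/850)·K.
e_ss = 2/K_v = 425/3 ⇒ K_v = 6/425 ⇒ K = (6/425)/(1/850) = 12.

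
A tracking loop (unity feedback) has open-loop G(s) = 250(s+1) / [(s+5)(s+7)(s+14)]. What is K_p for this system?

25/49

The open loop has no poles at the origin → type 0 system.
K_p = lim_{s→0} G(s) = 250·1 / (5·7·14) = 25/49.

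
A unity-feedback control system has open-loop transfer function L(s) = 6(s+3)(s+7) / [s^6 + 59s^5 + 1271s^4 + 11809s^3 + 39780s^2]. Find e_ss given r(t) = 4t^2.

17680/7

Lowest-order denominator term is 39780s^2, so the open loop has 2 poles at the origin → type 2 system.
K_a = lim_{s→0} s^2·L(s) = 6·3·7 / 39780 = 7/2210.
r(t) = 4t^2 gives R(s) = 8/s^3.
e_ss = 8/K_a = 8/(7/2210) = 17680/7.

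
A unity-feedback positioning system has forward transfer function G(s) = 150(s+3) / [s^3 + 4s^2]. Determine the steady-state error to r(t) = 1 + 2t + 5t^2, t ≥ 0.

The denominator has no term below 4s^2 — 2 poles at s=0, type 2. By superposition:
  • 1: tracked with zero error.
  • 2t: tracked with zero error.
  • 5t^2: e_ss = 10/K_a with K_a=112.5 → 4/45.
Total e_ss = 4/45.

4/45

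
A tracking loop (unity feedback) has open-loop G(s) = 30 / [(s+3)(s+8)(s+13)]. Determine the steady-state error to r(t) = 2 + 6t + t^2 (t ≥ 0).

System type = 0 (no poles at s=0). By superposition:
  • 2: e_ss = 2/(1+K_p) with K_p=5/52 → 104/57.
  • 6t: a type-0 system cannot track it, e_ss → ∞.
  • t^2: a type-0 system cannot track it, e_ss → ∞.
The unbounded component dominates.

infinity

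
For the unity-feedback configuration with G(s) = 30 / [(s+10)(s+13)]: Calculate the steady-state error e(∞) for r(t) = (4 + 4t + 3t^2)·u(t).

infinity

System type = 0 (no poles at s=0). Taking each input component in turn:
  • 4: e_ss = 4/(1+K_p) with K_p=3/13 → 3.25.
  • 4t: a type-0 system cannot track it, e_ss → ∞.
  • 3t^2: a type-0 system cannot track it, e_ss → ∞.
The unbounded component dominates.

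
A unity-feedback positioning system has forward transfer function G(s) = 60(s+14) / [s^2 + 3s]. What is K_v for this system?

Factoring s from the denominator leaves a polynomial with constant term 3, so the system is type 1.
K_v = lim_{s→0} s·G(s) = 60·14 / 3 = 280.

280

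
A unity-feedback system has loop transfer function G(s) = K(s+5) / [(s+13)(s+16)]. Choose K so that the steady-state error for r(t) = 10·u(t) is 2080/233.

No free integrators in G(s): this is a type 0 system.
K_p = lim_{s→0} G(s) = K·5 / (13·16) = (5/208)·K.
e_ss = 10/(1 + K_p) = 2080/233 ⇒ 1 + (5/208)·K = 233/208 ⇒ K = 5.

5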